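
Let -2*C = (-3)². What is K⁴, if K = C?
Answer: 6561/16 ≈ 410.06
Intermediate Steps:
C = -9/2 (C = -½*(-3)² = -½*9 = -9/2 ≈ -4.5000)
K = -9/2 ≈ -4.5000
K⁴ = (-9/2)⁴ = 6561/16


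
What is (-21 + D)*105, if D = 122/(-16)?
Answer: -24045/8 ≈ -3005.6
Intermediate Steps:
D = -61/8 (D = 122*(-1/16) = -61/8 ≈ -7.6250)
(-21 + D)*105 = (-21 - 61/8)*105 = -229/8*105 = -24045/8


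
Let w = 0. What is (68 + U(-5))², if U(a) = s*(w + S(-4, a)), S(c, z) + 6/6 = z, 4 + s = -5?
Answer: 14884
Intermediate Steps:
s = -9 (s = -4 - 5 = -9)
S(c, z) = -1 + z
U(a) = 9 - 9*a (U(a) = -9*(0 + (-1 + a)) = -9*(-1 + a) = 9 - 9*a)
(68 + U(-5))² = (68 + (9 - 9*(-5)))² = (68 + (9 + 45))² = (68 + 54)² = 122² = 14884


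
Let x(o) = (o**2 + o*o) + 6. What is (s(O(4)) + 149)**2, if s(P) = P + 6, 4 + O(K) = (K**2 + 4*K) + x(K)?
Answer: 48841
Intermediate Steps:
x(o) = 6 + 2*o**2 (x(o) = (o**2 + o**2) + 6 = 2*o**2 + 6 = 6 + 2*o**2)
O(K) = 2 + 3*K**2 + 4*K (O(K) = -4 + ((K**2 + 4*K) + (6 + 2*K**2)) = -4 + (6 + 3*K**2 + 4*K) = 2 + 3*K**2 + 4*K)
s(P) = 6 + P
(s(O(4)) + 149)**2 = ((6 + (2 + 3*4**2 + 4*4)) + 149)**2 = ((6 + (2 + 3*16 + 16)) + 149)**2 = ((6 + (2 + 48 + 16)) + 149)**2 = ((6 + 66) + 149)**2 = (72 + 149)**2 = 221**2 = 48841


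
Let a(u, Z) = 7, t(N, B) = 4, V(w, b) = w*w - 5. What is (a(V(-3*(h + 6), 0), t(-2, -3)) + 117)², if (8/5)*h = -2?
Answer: 15376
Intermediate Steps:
h = -5/4 (h = (5/8)*(-2) = -5/4 ≈ -1.2500)
V(w, b) = -5 + w² (V(w, b) = w² - 5 = -5 + w²)
(a(V(-3*(h + 6), 0), t(-2, -3)) + 117)² = (7 + 117)² = 124² = 15376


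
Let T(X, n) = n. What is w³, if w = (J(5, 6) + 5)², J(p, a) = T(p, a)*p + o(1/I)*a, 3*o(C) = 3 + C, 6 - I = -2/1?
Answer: 20179187015625/4096 ≈ 4.9266e+9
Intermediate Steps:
I = 8 (I = 6 - (-2)/1 = 6 - (-2) = 6 - 1*(-2) = 6 + 2 = 8)
o(C) = 1 + C/3 (o(C) = (3 + C)/3 = 1 + C/3)
J(p, a) = 25*a/24 + a*p (J(p, a) = a*p + (1 + (⅓)/8)*a = a*p + (1 + (⅓)*(⅛))*a = a*p + (1 + 1/24)*a = a*p + 25*a/24 = 25*a/24 + a*p)
w = 27225/16 (w = ((1/24)*6*(25 + 24*5) + 5)² = ((1/24)*6*(25 + 120) + 5)² = ((1/24)*6*145 + 5)² = (145/4 + 5)² = (165/4)² = 27225/16 ≈ 1701.6)
w³ = (27225/16)³ = 20179187015625/4096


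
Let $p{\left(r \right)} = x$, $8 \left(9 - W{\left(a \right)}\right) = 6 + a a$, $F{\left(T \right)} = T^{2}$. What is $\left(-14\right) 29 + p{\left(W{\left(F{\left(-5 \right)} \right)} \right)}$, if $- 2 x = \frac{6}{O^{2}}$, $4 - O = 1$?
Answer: $- \frac{1219}{3} \approx -406.33$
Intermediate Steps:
$O = 3$ ($O = 4 - 1 = 3$)
$W{\left(a \right)} = \frac{33}{4} - \frac{a^{2}}{8}$ ($W{\left(a \right)} = 9 - \frac{6 + a a}{8} = 9 - \frac{6 + a^{2}}{8} = 9 - \left(\frac{3}{4} + \frac{a^{2}}{8}\right) = \frac{33}{4} - \frac{a^{2}}{8}$)
$x = - \frac{1}{3}$ ($x = - \frac{6 \frac{1}{3^{2}}}{2} = - \frac{6 \cdot \frac{1}{9}}{2} = \left(- \frac{1}{2}\right) \frac{2}{3} = - \frac{1}{3} \approx -0.33333$)
$p{\left(r \right)} = - \frac{1}{3}$
$\left(-14\right) 29 + p{\left(W{\left(F{\left(-5 \right)} \right)} \right)} = \left(-14\right) 29 - \frac{1}{3} = -406 - \frac{1}{3} = - \frac{1219}{3}$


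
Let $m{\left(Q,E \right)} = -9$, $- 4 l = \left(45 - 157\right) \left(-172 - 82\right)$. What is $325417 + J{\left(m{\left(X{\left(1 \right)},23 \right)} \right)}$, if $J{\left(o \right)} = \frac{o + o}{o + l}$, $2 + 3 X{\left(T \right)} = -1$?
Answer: $\frac{2317294475}{7121} \approx 3.2542 \cdot 10^{5}$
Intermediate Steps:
$X{\left(T \right)} = -1$ ($X{\left(T \right)} = - \frac{2}{3} + \frac{1}{3} \left(-1\right) = - \frac{2}{3} - \frac{1}{3} = -1$)
$l = -7112$ ($l = - \frac{\left(45 - 157\right) \left(-172 - 82\right)}{4} = - \frac{\left(-112\right) \left(-254\right)}{4} = \left(- \frac{1}{4}\right) 28448 = -7112$)
$J{\left(o \right)} = \frac{2 o}{-7112 + o}$ ($J{\left(o \right)} = \frac{o + o}{o - 7112} = \frac{2 o}{-7112 + o}$)
$325417 + J{\left(m{\left(X{\left(1 \right)},23 \right)} \right)} = 325417 + 2 \left(-9\right) \frac{1}{-7112 - 9} = 325417 + 2 \left(-9\right) \frac{1}{-7121} = 325417 + 2 \left(-9\right) \left(- \frac{1}{7121}\right) = 325417 + \frac{18}{7121} = \frac{2317294475}{7121}$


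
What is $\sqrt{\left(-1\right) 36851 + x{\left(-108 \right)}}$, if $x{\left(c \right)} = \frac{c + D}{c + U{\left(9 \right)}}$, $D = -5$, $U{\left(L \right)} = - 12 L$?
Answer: $\frac{i \sqrt{47758218}}{36} \approx 191.96 i$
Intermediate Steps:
$x{\left(c \right)} = \frac{-5 + c}{-108 + c}$ ($x{\left(c \right)} = \frac{c - 5}{c - 108} = \frac{-5 + c}{c - 108} = \frac{-5 + c}{-108 + c}$)
$\sqrt{\left(-1\right) 36851 + x{\left(-108 \right)}} = \sqrt{\left(-1\right) 36851 + \frac{-5 - 108}{-108 - 108}} = \sqrt{-36851 + \frac{1}{-216} \left(-113\right)} = \sqrt{-36851 - - \frac{113}{216}} = \sqrt{-36851 + \frac{113}{216}} = \sqrt{- \frac{7959703}{216}} = \frac{i \sqrt{47758218}}{36}$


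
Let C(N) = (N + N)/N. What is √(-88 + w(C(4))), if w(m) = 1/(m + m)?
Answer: 3*I*√39/2 ≈ 9.3675*I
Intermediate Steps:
C(N) = 2 (C(N) = (2*N)/N = 2)
w(m) = 1/(2*m)
√(-88 + w(C(4))) = √(-88 + (½)/2) = √(-88 + (½)*(½)) = √(-88 + ¼) = √(-351/4) = 3*I*√39/2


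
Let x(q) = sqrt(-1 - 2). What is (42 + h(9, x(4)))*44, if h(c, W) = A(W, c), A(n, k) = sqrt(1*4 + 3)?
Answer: 1848 + 44*sqrt(7) ≈ 1964.4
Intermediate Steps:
x(q) = I*sqrt(3) (x(q) = sqrt(-3) = I*sqrt(3))
A(n, k) = sqrt(7) (A(n, k) = sqrt(4 + 3) = sqrt(7))
h(c, W) = sqrt(7)
(42 + h(9, x(4)))*44 = (42 + sqrt(7))*44 = 1848 + 44*sqrt(7)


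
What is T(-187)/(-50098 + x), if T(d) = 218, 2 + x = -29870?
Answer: -109/39985 ≈ -0.0027260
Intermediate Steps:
x = -29872 (x = -2 - 29870 = -29872)
T(-187)/(-50098 + x) = 218/(-50098 - 29872) = 218/(-79970) = 218*(-1/79970) = -109/39985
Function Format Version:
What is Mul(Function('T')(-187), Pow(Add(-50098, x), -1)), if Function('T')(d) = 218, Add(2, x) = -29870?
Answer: Rational(-109, 39985) ≈ -0.0027260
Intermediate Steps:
x = -29872 (x = Add(-2, -29870) = -29872)
Mul(Function('T')(-187), Pow(Add(-50098, x), -1)) = Mul(218, Pow(Add(-50098, -29872), -1)) = Mul(218, Pow(-79970, -1)) = Mul(218, Rational(-1, 79970)) = Rational(-109, 39985)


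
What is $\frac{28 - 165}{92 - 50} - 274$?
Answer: $- \frac{11645}{42} \approx -277.26$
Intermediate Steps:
$\frac{28 - 165}{92 - 50} - 274 = - \frac{137}{92 + \left(-116 + 66\right)} - 274 = - \frac{137}{92 - 50} - 274 = - \frac{137}{42} - 274 = - \frac{11645}{42}$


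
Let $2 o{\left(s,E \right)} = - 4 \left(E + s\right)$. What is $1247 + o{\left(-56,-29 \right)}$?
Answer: $1417$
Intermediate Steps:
$o{\left(s,E \right)} = - 2 E - 2 s$ ($o{\left(s,E \right)} = \frac{\left(-4\right) \left(E + s\right)}{2} = \frac{- 4 E - 4 s}{2} = - 2 E - 2 s$)
$1247 + o{\left(-56,-29 \right)} = 1247 - -170 = 1247 + \left(58 + 112\right) = 1247 + 170 = 1417$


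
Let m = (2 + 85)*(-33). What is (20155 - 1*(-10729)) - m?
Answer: 33755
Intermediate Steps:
m = -2871 (m = 87*(-33) = -2871)
(20155 - 1*(-10729)) - m = (20155 - 1*(-10729)) - 1*(-2871) = (20155 + 10729) + 2871 = 30884 + 2871 = 33755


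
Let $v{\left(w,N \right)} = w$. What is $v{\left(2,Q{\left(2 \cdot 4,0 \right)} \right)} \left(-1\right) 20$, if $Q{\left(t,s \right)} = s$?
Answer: $-40$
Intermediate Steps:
$v{\left(2,Q{\left(2 \cdot 4,0 \right)} \right)} \left(-1\right) 20 = 2 \left(-1\right) 20 = \left(-2\right) 20 = -40$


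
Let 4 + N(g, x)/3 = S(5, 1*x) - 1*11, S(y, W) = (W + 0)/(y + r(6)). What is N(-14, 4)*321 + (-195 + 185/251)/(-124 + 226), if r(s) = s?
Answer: -1984973623/140811 ≈ -14097.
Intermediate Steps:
S(y, W) = W/(6 + y) (S(y, W) = (W + 0)/(y + 6) = W/(6 + y))
N(g, x) = -45 + 3*x/11 (N(g, x) = -12 + 3*((1*x)/(6 + 5) - 1*11) = -12 + 3*(x/11 - 11) = -12 + 3*(-11 + x/11) = -12 + (-33 + 3*x/11) = -45 + 3*x/11)
N(-14, 4)*321 + (-195 + 185/251)/(-124 + 226) = (-45 + (3/11)*4)*321 + (-195 + 185/251)/(-124 + 226) = (-45 + 12/11)*321 + (-195 + 185*(1/251))/102 = -483/11*321 + (-195 + 185/251)*(1/102) = -155043/11 - 48760/251*1/102 = -155043/11 - 24380/12801 = -1984973623/140811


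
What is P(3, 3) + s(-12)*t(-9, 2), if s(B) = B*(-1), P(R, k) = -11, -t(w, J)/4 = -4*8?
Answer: 1525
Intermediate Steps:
t(w, J) = 128 (t(w, J) = -(-16)*8 = -4*(-32) = 128)
s(B) = -B
P(3, 3) + s(-12)*t(-9, 2) = -11 - 1*(-12)*128 = -11 + 12*128 = -11 + 1536 = 1525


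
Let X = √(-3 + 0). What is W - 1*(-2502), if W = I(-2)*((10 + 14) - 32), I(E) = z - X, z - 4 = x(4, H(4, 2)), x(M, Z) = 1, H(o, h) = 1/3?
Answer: 2462 + 8*I*√3 ≈ 2462.0 + 13.856*I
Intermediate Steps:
H(o, h) = ⅓
z = 5 (z = 4 + 1 = 5)
X = I*√3 (X = √(-3) = I*√3 ≈ 1.732*I)
I(E) = 5 - I*√3
W = -40 + 8*I*√3 (W = (5 - I*√3)*((10 + 14) - 32) = (5 - I*√3)*(24 - 32) = (5 - I*√3)*(-8) = -40 + 8*I*√3 ≈ -40.0 + 13.856*I)
W - 1*(-2502) = (-40 + 8*I*√3) - 1*(-2502) = (-40 + 8*I*√3) + 2502 = 2462 + 8*I*√3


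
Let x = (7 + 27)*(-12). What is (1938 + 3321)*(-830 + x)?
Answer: -6510642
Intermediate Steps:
x = -408 (x = 34*(-12) = -408)
(1938 + 3321)*(-830 + x) = (1938 + 3321)*(-830 - 408) = 5259*(-1238) = -6510642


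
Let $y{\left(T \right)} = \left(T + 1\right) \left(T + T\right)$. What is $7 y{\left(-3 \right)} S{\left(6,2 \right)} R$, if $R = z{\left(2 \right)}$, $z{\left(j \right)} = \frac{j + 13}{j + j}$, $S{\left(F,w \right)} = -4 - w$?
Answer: $-1890$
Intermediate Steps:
$y{\left(T \right)} = 2 T \left(1 + T\right)$ ($y{\left(T \right)} = \left(1 + T\right) 2 T = 2 T \left(1 + T\right)$)
$z{\left(j \right)} = \frac{13 + j}{2 j}$
$R = \frac{15}{4}$ ($R = \frac{13 + 2}{2 \cdot 2} = \frac{1}{2} \cdot \frac{1}{2} \cdot 15 = \frac{15}{4} \approx 3.75$)
$7 y{\left(-3 \right)} S{\left(6,2 \right)} R = 7 \cdot 2 \left(-3\right) \left(1 - 3\right) \left(-4 - 2\right) \frac{15}{4} = 7 \cdot 2 \left(-3\right) \left(-2\right) \left(-4 - 2\right) \frac{15}{4} = 7 \cdot 12 \left(-6\right) \frac{15}{4} = 84 \left(-6\right) \frac{15}{4} = \left(-504\right) \frac{15}{4} = -1890$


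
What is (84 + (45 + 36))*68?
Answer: 11220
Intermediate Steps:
(84 + (45 + 36))*68 = (84 + 81)*68 = 165*68 = 11220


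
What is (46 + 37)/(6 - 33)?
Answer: -83/27 ≈ -3.0741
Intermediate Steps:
(46 + 37)/(6 - 33) = 83/(-27) = -1/27*83 = -83/27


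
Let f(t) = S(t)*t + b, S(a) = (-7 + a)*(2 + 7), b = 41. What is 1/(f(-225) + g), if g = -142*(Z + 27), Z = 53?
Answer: 1/458481 ≈ 2.1811e-6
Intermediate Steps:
S(a) = -63 + 9*a (S(a) = (-7 + a)*9 = -63 + 9*a)
g = -11360 (g = -142*(53 + 27) = -142*80 = -11360)
f(t) = 41 + t*(-63 + 9*t) (f(t) = (-63 + 9*t)*t + 41 = t*(-63 + 9*t) + 41 = 41 + t*(-63 + 9*t))
1/(f(-225) + g) = 1/((41 + 9*(-225)*(-7 - 225)) - 11360) = 1/((41 + 9*(-225)*(-232)) - 11360) = 1/((41 + 469800) - 11360) = 1/(469841 - 11360) = 1/458481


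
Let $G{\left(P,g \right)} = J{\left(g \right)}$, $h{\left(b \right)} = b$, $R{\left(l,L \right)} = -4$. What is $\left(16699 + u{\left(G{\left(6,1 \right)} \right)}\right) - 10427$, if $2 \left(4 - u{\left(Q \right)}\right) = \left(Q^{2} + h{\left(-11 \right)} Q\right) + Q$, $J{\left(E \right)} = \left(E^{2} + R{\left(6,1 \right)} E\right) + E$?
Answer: $6264$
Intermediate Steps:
$J{\left(E \right)} = E^{2} - 3 E$ ($J{\left(E \right)} = \left(E^{2} - 4 E\right) + E = E^{2} - 3 E$)
$G{\left(P,g \right)} = g \left(-3 + g\right)$
$u{\left(Q \right)} = 4 + 5 Q - \frac{Q^{2}}{2}$ ($u{\left(Q \right)} = 4 - \frac{\left(Q^{2} - 11 Q\right) + Q}{2} = 4 - \frac{Q^{2} - 10 Q}{2} = 4 - \left(\frac{Q^{2}}{2} - 5 Q\right) = 4 + 5 Q - \frac{Q^{2}}{2}$)
$\left(16699 + u{\left(G{\left(6,1 \right)} \right)}\right) - 10427 = \left(16699 + \left(4 + 5 \cdot 1 \left(-3 + 1\right) - \frac{\left(1 \left(-3 + 1\right)\right)^{2}}{2}\right)\right) - 10427 = \left(16699 + \left(4 + 5 \cdot 1 \left(-2\right) - \frac{\left(1 \left(-2\right)\right)^{2}}{2}\right)\right) - 10427 = \left(16699 + \left(4 + 5 \left(-2\right) - \frac{\left(-2\right)^{2}}{2}\right)\right) - 10427 = \left(16699 - 8\right) - 10427 = 16691 - 10427 = 6264$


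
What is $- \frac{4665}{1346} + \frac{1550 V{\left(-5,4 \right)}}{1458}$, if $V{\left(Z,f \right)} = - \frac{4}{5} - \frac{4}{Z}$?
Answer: $- \frac{4665}{1346} \approx -3.4658$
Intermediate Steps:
$V{\left(Z,f \right)} = - \frac{4}{5} - \frac{4}{Z}$ ($V{\left(Z,f \right)} = \left(-4\right) \frac{1}{5} - \frac{4}{Z} = - \frac{4}{5} - \frac{4}{Z}$)
$- \frac{4665}{1346} + \frac{1550 V{\left(-5,4 \right)}}{1458} = - \frac{4665}{1346} + \frac{1550 \left(- \frac{4}{5} - \frac{4}{-5}\right)}{1458} = \left(-4665\right) \frac{1}{1346} + 1550 \left(- \frac{4}{5} - - \frac{4}{5}\right) \frac{1}{1458} = - \frac{4665}{1346} + 1550 \left(- \frac{4}{5} + \frac{4}{5}\right) \frac{1}{1458} = - \frac{4665}{1346} + 1550 \cdot 0 \cdot \frac{1}{1458} = - \frac{4665}{1346} + 0 \cdot \frac{1}{1458} = - \frac{4665}{1346} + 0 = - \frac{4665}{1346}$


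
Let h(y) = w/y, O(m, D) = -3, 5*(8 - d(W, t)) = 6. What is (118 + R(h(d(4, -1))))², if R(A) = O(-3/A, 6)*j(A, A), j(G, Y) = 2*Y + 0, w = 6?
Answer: 3671056/289 ≈ 12703.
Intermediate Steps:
d(W, t) = 34/5 (d(W, t) = 8 - ⅕*6 = 8 - 6/5 = 34/5)
j(G, Y) = 2*Y
h(y) = 6/y
R(A) = -6*A
(118 + R(h(d(4, -1))))² = (118 - 36/34/5)² = (118 - 36*5/34)² = (118 - 6*15/17)² = (118 - 90/17)² = (1916/17)² = 3671056/289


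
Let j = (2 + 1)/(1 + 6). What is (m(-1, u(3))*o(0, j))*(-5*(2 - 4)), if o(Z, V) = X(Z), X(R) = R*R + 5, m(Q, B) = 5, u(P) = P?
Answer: 250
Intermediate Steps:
j = 3/7 ≈ 0.42857
X(R) = 5 + R² (X(R) = R² + 5 = 5 + R²)
o(Z, V) = 5 + Z²
(m(-1, u(3))*o(0, j))*(-5*(2 - 4)) = (5*(5 + 0²))*(-5*(2 - 4)) = (5*(5 + 0))*(-5*(-2)) = (5*5)*10 = 25*10 = 250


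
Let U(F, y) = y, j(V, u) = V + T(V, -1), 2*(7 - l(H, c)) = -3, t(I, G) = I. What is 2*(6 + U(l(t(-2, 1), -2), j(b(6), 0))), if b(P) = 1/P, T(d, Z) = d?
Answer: 38/3 ≈ 12.667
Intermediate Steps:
l(H, c) = 17/2 (l(H, c) = 7 - ½*(-3) = 7 + 3/2 = 17/2)
j(V, u) = 2*V (j(V, u) = V + V = 2*V)
2*(6 + U(l(t(-2, 1), -2), j(b(6), 0))) = 2*(6 + 2/6) = 2*(6 + 2*(⅙)) = 2*(6 + ⅓) = 2*(19/3) = 38/3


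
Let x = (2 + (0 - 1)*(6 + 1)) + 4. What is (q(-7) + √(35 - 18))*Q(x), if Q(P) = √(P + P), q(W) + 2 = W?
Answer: I*√2*(-9 + √17) ≈ -6.897*I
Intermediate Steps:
q(W) = -2 + W
x = -1 (x = (2 - 1*7) + 4 = (2 - 7) + 4 = -5 + 4 = -1)
Q(P) = √2*√P (Q(P) = √(2*P) = √2*√P)
(q(-7) + √(35 - 18))*Q(x) = ((-2 - 7) + √(35 - 18))*(√2*√(-1)) = (-9 + √17)*(√2*I) = (-9 + √17)*(I*√2) = I*√2*(-9 + √17)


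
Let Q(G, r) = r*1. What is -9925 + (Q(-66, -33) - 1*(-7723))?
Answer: -2235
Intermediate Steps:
Q(G, r) = r
-9925 + (Q(-66, -33) - 1*(-7723)) = -9925 + (-33 - 1*(-7723)) = -9925 + (-33 + 7723) = -9925 + 7690 = -2235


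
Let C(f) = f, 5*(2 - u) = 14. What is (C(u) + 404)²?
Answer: 4064256/25 ≈ 1.6257e+5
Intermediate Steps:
u = -⅘ (u = 2 - ⅕*14 = 2 - 14/5 = -⅘ ≈ -0.80000)
(C(u) + 404)² = (-⅘ + 404)² = (2016/5)² = 4064256/25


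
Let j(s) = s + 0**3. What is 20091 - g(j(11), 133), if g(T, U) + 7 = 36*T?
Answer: 19702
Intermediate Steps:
j(s) = s (j(s) = s + 0 = s)
g(T, U) = -7 + 36*T
20091 - g(j(11), 133) = 20091 - (-7 + 36*11) = 20091 - (-7 + 396) = 20091 - 1*389 = 20091 - 389 = 19702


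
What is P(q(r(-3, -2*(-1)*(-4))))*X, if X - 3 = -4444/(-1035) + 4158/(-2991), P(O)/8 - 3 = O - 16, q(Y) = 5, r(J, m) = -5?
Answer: -389877952/1031895 ≈ -377.83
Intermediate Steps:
P(O) = -104 + 8*O (P(O) = 24 + 8*(O - 16) = 24 + 8*(-16 + O) = 24 + (-128 + 8*O) = -104 + 8*O)
X = 6091843/1031895 (X = 3 + (-4444/(-1035) + 4158/(-2991)) = 3 + (-4444*(-1/1035) + 4158*(-1/2991)) = 3 + (4444/1035 - 1386/997) = 3 + 2996158/1031895 = 6091843/1031895 ≈ 5.9035)
P(q(r(-3, -2*(-1)*(-4))))*X = (-104 + 8*5)*(6091843/1031895) = (-104 + 40)*(6091843/1031895) = -64*6091843/1031895 = -389877952/1031895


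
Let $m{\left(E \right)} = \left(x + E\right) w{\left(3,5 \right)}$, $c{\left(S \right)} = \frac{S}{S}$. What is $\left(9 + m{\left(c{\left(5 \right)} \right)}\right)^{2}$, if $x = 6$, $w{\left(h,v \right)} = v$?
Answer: $1936$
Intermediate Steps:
$c{\left(S \right)} = 1$
$m{\left(E \right)} = 30 + 5 E$ ($m{\left(E \right)} = \left(6 + E\right) 5 = 30 + 5 E$)
$\left(9 + m{\left(c{\left(5 \right)} \right)}\right)^{2} = \left(9 + \left(30 + 5 \cdot 1\right)\right)^{2} = \left(9 + \left(30 + 5\right)\right)^{2} = \left(9 + 35\right)^{2} = 44^{2} = 1936$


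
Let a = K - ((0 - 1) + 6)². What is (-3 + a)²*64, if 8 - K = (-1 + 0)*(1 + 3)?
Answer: 16384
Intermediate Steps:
K = 12 (K = 8 - (-1 + 0)*(1 + 3) = 8 - (-1)*4 = 8 - 1*(-4) = 8 + 4 = 12)
a = -13 (a = 12 - ((0 - 1) + 6)² = 12 - (-1 + 6)² = 12 - 1*5² = 12 - 1*25 = 12 - 25 = -13)
(-3 + a)²*64 = (-3 - 13)²*64 = (-16)²*64 = 256*64 = 16384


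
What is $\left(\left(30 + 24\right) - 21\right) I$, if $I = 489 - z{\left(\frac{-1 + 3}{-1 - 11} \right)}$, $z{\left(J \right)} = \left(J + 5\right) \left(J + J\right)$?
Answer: $\frac{97141}{6} \approx 16190.0$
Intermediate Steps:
$z{\left(J \right)} = 2 J \left(5 + J\right)$ ($z{\left(J \right)} = \left(5 + J\right) 2 J = 2 J \left(5 + J\right)$)
$I = \frac{8831}{18}$ ($I = 489 - 2 \frac{-1 + 3}{-1 - 11} \left(5 + \frac{-1 + 3}{-1 - 11}\right) = 489 - 2 \frac{2}{-12} \left(5 + \frac{2}{-12}\right) = 489 - 2 \cdot 2 \left(- \frac{1}{12}\right) \left(5 + 2 \left(- \frac{1}{12}\right)\right) = 489 - 2 \left(- \frac{1}{6}\right) \left(5 - \frac{1}{6}\right) = 489 - 2 \left(- \frac{1}{6}\right) \frac{29}{6} = 489 - - \frac{29}{18} = 489 + \frac{29}{18} = \frac{8831}{18} \approx 490.61$)
$\left(\left(30 + 24\right) - 21\right) I = \left(\left(30 + 24\right) - 21\right) \frac{8831}{18} = \left(54 - 21\right) \frac{8831}{18} = 33 \cdot \frac{8831}{18} = \frac{97141}{6}$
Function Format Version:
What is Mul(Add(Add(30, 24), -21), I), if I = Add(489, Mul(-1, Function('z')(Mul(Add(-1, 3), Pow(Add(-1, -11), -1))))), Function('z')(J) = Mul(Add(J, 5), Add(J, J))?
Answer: Rational(97141, 6) ≈ 16190.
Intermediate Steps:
Function('z')(J) = Mul(2, J, Add(5, J)) (Function('z')(J) = Mul(Add(5, J), Mul(2, J)) = Mul(2, J, Add(5, J)))
I = Rational(8831, 18) (I = Add(489, Mul(-1, Mul(2, Mul(Add(-1, 3), Pow(Add(-1, -11), -1)), Add(5, Mul(Add(-1, 3), Pow(Add(-1, -11), -1)))))) = Add(489, Mul(-1, Mul(2, Mul(2, Pow(-12, -1)), Add(5, Mul(2, Pow(-12, -1)))))) = Add(489, Mul(-1, Mul(2, Mul(2, Rational(-1, 12)), Add(5, Mul(2, Rational(-1, 12)))))) = Add(489, Mul(-1, Mul(2, Rational(-1, 6), Add(5, Rational(-1, 6))))) = Add(489, Mul(-1, Mul(2, Rational(-1, 6), Rational(29, 6)))) = Add(489, Mul(-1, Rational(-29, 18))) = Add(489, Rational(29, 18)) = Rational(8831, 18) ≈ 490.61)
Mul(Add(Add(30, 24), -21), I) = Mul(Add(Add(30, 24), -21), Rational(8831, 18)) = Mul(Add(54, -21), Rational(8831, 18)) = Mul(33, Rational(8831, 18)) = Rational(97141, 6)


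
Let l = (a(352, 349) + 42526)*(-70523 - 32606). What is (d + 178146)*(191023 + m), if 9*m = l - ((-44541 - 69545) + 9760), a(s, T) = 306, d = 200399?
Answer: -185714084256475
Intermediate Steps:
l = -4417221328 (l = (306 + 42526)*(-70523 - 32606) = 42832*(-103129) = -4417221328)
m = -490790778 (m = (-4417221328 - ((-44541 - 69545) + 9760))/9 = (-4417221328 - (-114086 + 9760))/9 = (-4417221328 - 1*(-104326))/9 = (-4417221328 + 104326)/9 = (⅑)*(-4417117002) = -490790778)
(d + 178146)*(191023 + m) = (200399 + 178146)*(191023 - 490790778) = 378545*(-490599755) = -185714084256475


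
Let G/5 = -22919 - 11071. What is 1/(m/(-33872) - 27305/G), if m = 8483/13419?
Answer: 2574903204720/413648513413 ≈ 6.2249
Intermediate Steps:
G = -169950 (G = 5*(-22919 - 11071) = 5*(-33990) = -169950)
m = 8483/13419 (m = 8483*(1/13419) = 8483/13419 ≈ 0.63216)
1/(m/(-33872) - 27305/G) = 1/((8483/13419)/(-33872) - 27305/(-169950)) = 1/((8483/13419)*(-1/33872) - 27305*(-1/169950)) = 1/(-8483/454528368 + 5461/33990) = 1/(413648513413/2574903204720) = 2574903204720/413648513413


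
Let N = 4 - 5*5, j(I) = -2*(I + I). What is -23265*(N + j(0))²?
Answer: -10259865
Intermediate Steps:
j(I) = -4*I
N = -21 (N = 4 - 25 = -21)
-23265*(N + j(0))² = -23265*(-21 - 4*0)² = -23265*(-21 + 0)² = -23265*(-21)² = -23265*441 = -10259865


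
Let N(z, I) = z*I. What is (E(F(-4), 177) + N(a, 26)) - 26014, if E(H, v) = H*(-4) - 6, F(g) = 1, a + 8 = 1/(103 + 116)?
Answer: -5744782/219 ≈ -26232.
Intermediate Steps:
a = -1751/219 (a = -8 + 1/(103 + 116) = -8 + 1/219 = -1751/219 ≈ -7.9954)
N(z, I) = I*z
E(H, v) = -6 - 4*H (E(H, v) = -4*H - 6 = -6 - 4*H)
(E(F(-4), 177) + N(a, 26)) - 26014 = ((-6 - 4*1) + 26*(-1751/219)) - 26014 = ((-6 - 4) - 45526/219) - 26014 = (-10 - 45526/219) - 26014 = -47716/219 - 26014 = -5744782/219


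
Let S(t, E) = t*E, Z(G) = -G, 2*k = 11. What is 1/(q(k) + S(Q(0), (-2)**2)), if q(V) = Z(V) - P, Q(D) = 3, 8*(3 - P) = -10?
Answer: 4/9 ≈ 0.44444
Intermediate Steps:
k = 11/2 (k = (1/2)*11 = 11/2 ≈ 5.5000)
P = 17/4 (P = 3 - 1/8*(-10) = 3 + 5/4 = 17/4 ≈ 4.2500)
S(t, E) = E*t
q(V) = -17/4 - V (q(V) = -V - 1*17/4 = -V - 17/4 = -17/4 - V)
1/(q(k) + S(Q(0), (-2)**2)) = 1/((-17/4 - 1*11/2) + (-2)**2*3) = 1/((-17/4 - 11/2) + 4*3) = 1/(-39/4 + 12) = 1/(9/4) = 4/9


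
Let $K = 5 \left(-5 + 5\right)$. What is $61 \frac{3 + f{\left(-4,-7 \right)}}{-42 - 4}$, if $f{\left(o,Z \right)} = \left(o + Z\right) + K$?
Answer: $\frac{244}{23} \approx 10.609$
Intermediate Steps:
$K = 0$ ($K = 5 \cdot 0 = 0$)
$f{\left(o,Z \right)} = Z + o$ ($f{\left(o,Z \right)} = \left(o + Z\right) + 0 = \left(Z + o\right) + 0 = Z + o$)
$61 \frac{3 + f{\left(-4,-7 \right)}}{-42 - 4} = 61 \frac{3 - 11}{-42 - 4} = 61 \frac{3 - 11}{-46} = 61 \left(\left(-8\right) \left(- \frac{1}{46}\right)\right) = 61 \cdot \frac{4}{23} = \frac{244}{23}$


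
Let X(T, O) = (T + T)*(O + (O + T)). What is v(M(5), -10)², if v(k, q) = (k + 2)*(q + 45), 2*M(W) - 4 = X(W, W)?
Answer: 7645225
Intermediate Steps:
X(T, O) = 2*T*(T + 2*O) (X(T, O) = (2*T)*(T + 2*O) = 2*T*(T + 2*O))
M(W) = 2 + 3*W² (M(W) = 2 + (2*W*(W + 2*W))/2 = 2 + (2*W*(3*W))/2 = 2 + (6*W²)/2 = 2 + 3*W²)
v(k, q) = (2 + k)*(45 + q)
v(M(5), -10)² = (90 + 2*(-10) + 45*(2 + 3*5²) + (2 + 3*5²)*(-10))² = (90 - 20 + 45*(2 + 3*25) + (2 + 3*25)*(-10))² = (90 - 20 + 45*(2 + 75) + (2 + 75)*(-10))² = (90 - 20 + 45*77 + 77*(-10))² = (90 - 20 + 3465 - 770)² = 2765² = 7645225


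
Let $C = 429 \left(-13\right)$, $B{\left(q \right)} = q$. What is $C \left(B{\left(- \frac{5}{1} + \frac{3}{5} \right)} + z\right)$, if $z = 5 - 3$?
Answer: $\frac{66924}{5} \approx 13385.0$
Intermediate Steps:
$z = 2$
$C = -5577$
$C \left(B{\left(- \frac{5}{1} + \frac{3}{5} \right)} + z\right) = - 5577 \left(\left(- \frac{5}{1} + \frac{3}{5}\right) + 2\right) = - 5577 \left(\left(\left(-5\right) 1 + 3 \cdot \frac{1}{5}\right) + 2\right) = - 5577 \left(\left(-5 + \frac{3}{5}\right) + 2\right) = - 5577 \left(- \frac{22}{5} + 2\right) = \left(-5577\right) \left(- \frac{12}{5}\right) = \frac{66924}{5}$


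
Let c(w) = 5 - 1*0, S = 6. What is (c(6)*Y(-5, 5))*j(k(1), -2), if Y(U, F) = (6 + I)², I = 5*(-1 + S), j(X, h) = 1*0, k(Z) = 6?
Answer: 0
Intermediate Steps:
j(X, h) = 0
c(w) = 5 (c(w) = 5 + 0 = 5)
I = 25 (I = 5*(-1 + 6) = 5*5 = 25)
Y(U, F) = 961 (Y(U, F) = (6 + 25)² = 31² = 961)
(c(6)*Y(-5, 5))*j(k(1), -2) = (5*961)*0 = 4805*0 = 0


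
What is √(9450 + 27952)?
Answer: √37402 ≈ 193.40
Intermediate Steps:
√(9450 + 27952) = √37402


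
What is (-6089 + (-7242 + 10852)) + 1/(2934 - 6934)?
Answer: -9916001/4000 ≈ -2479.0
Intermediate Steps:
(-6089 + (-7242 + 10852)) + 1/(2934 - 6934) = (-6089 + 3610) + 1/(-4000) = -2479 - 1/4000 = -9916001/4000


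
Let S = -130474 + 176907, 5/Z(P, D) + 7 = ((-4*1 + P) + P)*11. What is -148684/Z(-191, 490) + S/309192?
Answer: 195518505086149/1545960 ≈ 1.2647e+8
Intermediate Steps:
Z(P, D) = 5/(-51 + 22*P) (Z(P, D) = 5/(-7 + ((-4*1 + P) + P)*11) = 5/(-7 + ((-4 + P) + P)*11) = 5/(-7 + (-4 + 2*P)*11) = 5/(-7 + (-44 + 22*P)) = 5/(-51 + 22*P))
S = 46433
-148684/Z(-191, 490) + S/309192 = -148684/(5/(-51 + 22*(-191))) + 46433/309192 = -148684/(5/(-51 - 4202)) + 46433*(1/309192) = -148684/(5/(-4253)) + 46433/309192 = -148684/(5*(-1/4253)) + 46433/309192 = -148684/(-5/4253) + 46433/309192 = -148684*(-4253/5) + 46433/309192 = 632353052/5 + 46433/309192 = 195518505086149/1545960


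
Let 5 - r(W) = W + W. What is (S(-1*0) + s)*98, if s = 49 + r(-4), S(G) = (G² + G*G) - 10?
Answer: 5096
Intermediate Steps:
S(G) = -10 + 2*G² (S(G) = (G² + G²) - 10 = 2*G² - 10 = -10 + 2*G²)
r(W) = 5 - 2*W (r(W) = 5 - (W + W) = 5 - 2*W)
s = 62 (s = 49 + (5 - 2*(-4)) = 49 + (5 + 8) = 49 + 13 = 62)
(S(-1*0) + s)*98 = ((-10 + 2*(-1*0)²) + 62)*98 = ((-10 + 2*0²) + 62)*98 = ((-10 + 2*0) + 62)*98 = ((-10 + 0) + 62)*98 = (-10 + 62)*98 = 52*98 = 5096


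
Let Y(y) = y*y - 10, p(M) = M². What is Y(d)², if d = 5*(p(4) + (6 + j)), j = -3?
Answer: 81270225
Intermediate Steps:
d = 95 (d = 5*(4² + (6 - 3)) = 5*(16 + 3) = 5*19 = 95)
Y(y) = -10 + y² (Y(y) = y² - 10 = -10 + y²)
Y(d)² = (-10 + 95²)² = (-10 + 9025)² = 9015² = 81270225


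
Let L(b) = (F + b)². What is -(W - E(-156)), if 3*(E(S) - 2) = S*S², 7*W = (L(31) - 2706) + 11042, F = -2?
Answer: -1266781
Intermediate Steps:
L(b) = (-2 + b)²
W = 1311 (W = (((-2 + 31)² - 2706) + 11042)/7 = ((29² - 2706) + 11042)/7 = ((841 - 2706) + 11042)/7 = (-1865 + 11042)/7 = (⅐)*9177 = 1311)
E(S) = 2 + S³/3 (E(S) = 2 + (S*S²)/3 = 2 + S³/3)
-(W - E(-156)) = -(1311 - (2 + (⅓)*(-156)³)) = -(1311 - (2 + (⅓)*(-3796416))) = -(1311 - (2 - 1265472)) = -(1311 - 1*(-1265470)) = -(1311 + 1265470) = -1*1266781 = -1266781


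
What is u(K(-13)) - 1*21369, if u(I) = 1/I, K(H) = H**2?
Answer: -3611360/169 ≈ -21369.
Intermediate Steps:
u(K(-13)) - 1*21369 = 1/((-13)**2) - 1*21369 = 1/169 - 21369 = -3611360/169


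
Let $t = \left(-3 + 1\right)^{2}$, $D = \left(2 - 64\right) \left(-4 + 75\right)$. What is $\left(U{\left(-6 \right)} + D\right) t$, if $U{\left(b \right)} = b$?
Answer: $-17632$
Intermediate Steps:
$D = -4402$ ($D = \left(-62\right) 71 = -4402$)
$t = 4$ ($t = \left(-2\right)^{2} = 4$)
$\left(U{\left(-6 \right)} + D\right) t = \left(-6 - 4402\right) 4 = \left(-4408\right) 4 = -17632$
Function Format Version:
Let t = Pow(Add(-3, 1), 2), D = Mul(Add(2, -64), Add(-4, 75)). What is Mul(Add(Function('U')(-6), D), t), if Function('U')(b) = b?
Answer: -17632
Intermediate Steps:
D = -4402 (D = Mul(-62, 71) = -4402)
t = 4 (t = Pow(-2, 2) = 4)
Mul(Add(Function('U')(-6), D), t) = Mul(Add(-6, -4402), 4) = Mul(-4408, 4) = -17632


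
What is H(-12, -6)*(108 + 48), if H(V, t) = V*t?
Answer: 11232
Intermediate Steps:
H(-12, -6)*(108 + 48) = (-12*(-6))*(108 + 48) = 72*156 = 11232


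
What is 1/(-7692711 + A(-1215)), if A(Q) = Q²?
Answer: -1/6216486 ≈ -1.6086e-7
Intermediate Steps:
1/(-7692711 + A(-1215)) = 1/(-7692711 + (-1215)²) = 1/(-7692711 + 1476225) = 1/(-6216486) = -1/6216486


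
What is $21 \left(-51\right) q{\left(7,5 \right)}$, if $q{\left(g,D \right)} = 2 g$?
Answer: $-14994$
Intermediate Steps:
$21 \left(-51\right) q{\left(7,5 \right)} = 21 \left(-51\right) 2 \cdot 7 = \left(-1071\right) 14 = -14994$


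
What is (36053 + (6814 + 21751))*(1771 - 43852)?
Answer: -2719190058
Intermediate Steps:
(36053 + (6814 + 21751))*(1771 - 43852) = (36053 + 28565)*(-42081) = 64618*(-42081) = -2719190058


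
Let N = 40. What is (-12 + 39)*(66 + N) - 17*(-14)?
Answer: 3100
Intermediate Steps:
(-12 + 39)*(66 + N) - 17*(-14) = (-12 + 39)*(66 + 40) - 17*(-14) = 27*106 + 238 = 2862 + 238 = 3100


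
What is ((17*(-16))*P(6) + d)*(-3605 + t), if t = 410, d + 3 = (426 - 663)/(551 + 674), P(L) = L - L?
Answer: 2499768/245 ≈ 10203.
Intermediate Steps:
P(L) = 0
d = -3912/1225 (d = -3 + (426 - 663)/(551 + 674) = -3 - 237/1225 = -3912/1225 ≈ -3.1935)
((17*(-16))*P(6) + d)*(-3605 + t) = ((17*(-16))*0 - 3912/1225)*(-3605 + 410) = (-272*0 - 3912/1225)*(-3195) = (0 - 3912/1225)*(-3195) = -3912/1225*(-3195) = 2499768/245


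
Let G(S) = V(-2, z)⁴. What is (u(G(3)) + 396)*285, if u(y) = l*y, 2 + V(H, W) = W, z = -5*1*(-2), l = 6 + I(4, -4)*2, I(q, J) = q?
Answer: 16455900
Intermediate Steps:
l = 14 (l = 6 + 4*2 = 6 + 8 = 14)
z = 10 (z = -5*(-2) = 10)
V(H, W) = -2 + W
G(S) = 4096 (G(S) = (-2 + 10)⁴ = 8⁴ = 4096)
u(y) = 14*y
(u(G(3)) + 396)*285 = (14*4096 + 396)*285 = (57344 + 396)*285 = 57740*285 = 16455900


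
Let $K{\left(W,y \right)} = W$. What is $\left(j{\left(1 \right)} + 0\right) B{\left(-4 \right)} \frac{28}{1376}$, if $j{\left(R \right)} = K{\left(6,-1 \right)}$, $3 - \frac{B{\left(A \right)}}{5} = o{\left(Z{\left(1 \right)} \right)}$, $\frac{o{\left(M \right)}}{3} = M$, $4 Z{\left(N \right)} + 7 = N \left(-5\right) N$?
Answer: $\frac{315}{43} \approx 7.3256$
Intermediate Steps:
$Z{\left(N \right)} = - \frac{7}{4} - \frac{5 N^{2}}{4}$ ($Z{\left(N \right)} = - \frac{7}{4} + \frac{N \left(-5\right) N}{4} = - \frac{7}{4} + \frac{- 5 N N}{4} = - \frac{7}{4} + \frac{\left(-5\right) N^{2}}{4} = - \frac{7}{4} - \frac{5 N^{2}}{4}$)
$o{\left(M \right)} = 3 M$
$B{\left(A \right)} = 60$ ($B{\left(A \right)} = 15 - 5 \cdot 3 \left(- \frac{7}{4} - \frac{5 \cdot 1^{2}}{4}\right) = 15 - 5 \cdot 3 \left(- \frac{7}{4} - \frac{5}{4}\right) = 15 - 5 \cdot 3 \left(-3\right) = 15 - -45 = 15 + 45 = 60$)
$j{\left(R \right)} = 6$
$\left(j{\left(1 \right)} + 0\right) B{\left(-4 \right)} \frac{28}{1376} = \left(6 + 0\right) 60 \cdot \frac{28}{1376} = 6 \cdot 60 \cdot 28 \cdot \frac{1}{1376} = 360 \cdot \frac{7}{344} = \frac{315}{43}$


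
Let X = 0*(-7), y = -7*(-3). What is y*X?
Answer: 0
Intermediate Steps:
y = 21
X = 0
y*X = 21*0 = 0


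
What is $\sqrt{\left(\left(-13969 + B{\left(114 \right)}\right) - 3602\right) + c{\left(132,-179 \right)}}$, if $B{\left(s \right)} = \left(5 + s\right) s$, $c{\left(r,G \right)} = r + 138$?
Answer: $3 i \sqrt{415} \approx 61.115 i$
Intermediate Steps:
$c{\left(r,G \right)} = 138 + r$
$B{\left(s \right)} = s \left(5 + s\right)$
$\sqrt{\left(\left(-13969 + B{\left(114 \right)}\right) - 3602\right) + c{\left(132,-179 \right)}} = \sqrt{\left(\left(-13969 + 114 \left(5 + 114\right)\right) - 3602\right) + \left(138 + 132\right)} = \sqrt{\left(\left(-13969 + 114 \cdot 119\right) - 3602\right) + 270} = \sqrt{\left(\left(-13969 + 13566\right) - 3602\right) + 270} = \sqrt{\left(-403 - 3602\right) + 270} = \sqrt{-4005 + 270} = \sqrt{-3735} = 3 i \sqrt{415}$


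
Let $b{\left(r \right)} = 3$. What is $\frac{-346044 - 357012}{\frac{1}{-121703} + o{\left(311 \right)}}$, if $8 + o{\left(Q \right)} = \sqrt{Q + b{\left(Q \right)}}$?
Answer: $- \frac{83307273225294000}{3702903105001} - \frac{10413398457658704 \sqrt{314}}{3702903105001} \approx -72331.0$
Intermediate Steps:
$o{\left(Q \right)} = -8 + \sqrt{3 + Q}$ ($o{\left(Q \right)} = -8 + \sqrt{Q + 3} = -8 + \sqrt{3 + Q}$)
$\frac{-346044 - 357012}{\frac{1}{-121703} + o{\left(311 \right)}} = \frac{-346044 - 357012}{\frac{1}{-121703} - \left(8 - \sqrt{3 + 311}\right)} = - \frac{703056}{- \frac{1}{121703} - \left(8 - \sqrt{314}\right)} = - \frac{703056}{- \frac{973625}{121703} + \sqrt{314}}$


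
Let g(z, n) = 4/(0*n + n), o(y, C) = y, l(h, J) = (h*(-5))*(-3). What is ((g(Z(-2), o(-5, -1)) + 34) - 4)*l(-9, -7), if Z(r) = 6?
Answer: -3942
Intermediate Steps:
l(h, J) = 15*h (l(h, J) = -5*h*(-3) = 15*h)
g(z, n) = 4/n (g(z, n) = 4/(0 + n) = 4/n)
((g(Z(-2), o(-5, -1)) + 34) - 4)*l(-9, -7) = ((4/(-5) + 34) - 4)*(15*(-9)) = ((4*(-⅕) + 34) - 4)*(-135) = ((-⅘ + 34) - 4)*(-135) = (166/5 - 4)*(-135) = (146/5)*(-135) = -3942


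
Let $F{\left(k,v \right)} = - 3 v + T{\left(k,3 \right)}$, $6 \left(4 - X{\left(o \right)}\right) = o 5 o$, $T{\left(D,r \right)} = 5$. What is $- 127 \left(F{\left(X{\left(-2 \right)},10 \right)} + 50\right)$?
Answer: $-3175$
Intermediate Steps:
$X{\left(o \right)} = 4 - \frac{5 o^{2}}{6}$ ($X{\left(o \right)} = 4 - \frac{o 5 o}{6} = 4 - \frac{5 o o}{6} = 4 - \frac{5 o^{2}}{6}$)
$F{\left(k,v \right)} = 5 - 3 v$ ($F{\left(k,v \right)} = - 3 v + 5 = 5 - 3 v$)
$- 127 \left(F{\left(X{\left(-2 \right)},10 \right)} + 50\right) = - 127 \left(\left(5 - 30\right) + 50\right) = - 127 \left(-25 + 50\right) = \left(-127\right) 25 = -3175$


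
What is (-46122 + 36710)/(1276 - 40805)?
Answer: 9412/39529 ≈ 0.23810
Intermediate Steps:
(-46122 + 36710)/(1276 - 40805) = -9412/(-39529) = -9412*(-1/39529) = 9412/39529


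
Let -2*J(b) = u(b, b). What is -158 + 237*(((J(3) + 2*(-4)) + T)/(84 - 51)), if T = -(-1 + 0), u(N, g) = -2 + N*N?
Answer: -5135/22 ≈ -233.41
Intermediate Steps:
u(N, g) = -2 + N²
J(b) = 1 - b²/2 (J(b) = -(-2 + b²)/2 = 1 - b²/2)
T = 1 (T = -1*(-1) = 1)
-158 + 237*(((J(3) + 2*(-4)) + T)/(84 - 51)) = -158 + 237*((((1 - ½*3²) + 2*(-4)) + 1)/(84 - 51)) = -158 + 237*((((1 - ½*9) - 8) + 1)/33) = -158 + 237*((((1 - 9/2) - 8) + 1)*(1/33)) = -158 + 237*(((-7/2 - 8) + 1)*(1/33)) = -158 + 237*((-23/2 + 1)*(1/33)) = -158 + 237*(-21/2*1/33) = -158 + 237*(-7/22) = -158 - 1659/22 = -5135/22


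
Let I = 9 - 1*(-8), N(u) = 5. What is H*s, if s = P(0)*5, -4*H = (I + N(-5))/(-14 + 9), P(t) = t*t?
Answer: 0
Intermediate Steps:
I = 17 (I = 9 + 8 = 17)
P(t) = t**2
H = 11/10 (H = -(17 + 5)/(4*(-14 + 9)) = -11/(2*(-5)) = -11*(-1)/(2*5) = -1/4*(-22/5) = 11/10 ≈ 1.1000)
s = 0 (s = 0**2*5 = 0*5 = 0)
H*s = (11/10)*0 = 0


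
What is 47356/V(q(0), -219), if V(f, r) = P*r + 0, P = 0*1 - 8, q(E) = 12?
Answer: 11839/438 ≈ 27.030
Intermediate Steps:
P = -8 (P = 0 - 8 = -8)
V(f, r) = -8*r (V(f, r) = -8*r + 0 = -8*r)
47356/V(q(0), -219) = 47356/((-8*(-219))) = 47356/1752 = 47356*(1/1752) = 11839/438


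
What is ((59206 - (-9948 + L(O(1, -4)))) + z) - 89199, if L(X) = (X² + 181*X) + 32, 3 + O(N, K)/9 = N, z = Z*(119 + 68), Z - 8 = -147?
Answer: -43136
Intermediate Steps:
Z = -139 (Z = 8 - 147 = -139)
z = -25993 (z = -139*(119 + 68) = -139*187 = -25993)
O(N, K) = -27 + 9*N
L(X) = 32 + X² + 181*X
((59206 - (-9948 + L(O(1, -4)))) + z) - 89199 = ((59206 - (-9948 + (32 + (-27 + 9*1)² + 181*(-27 + 9*1)))) - 25993) - 89199 = ((59206 - (-9948 + (32 + (-27 + 9)² + 181*(-27 + 9)))) - 25993) - 89199 = ((59206 - (-9948 + (32 + (-18)² + 181*(-18)))) - 25993) - 89199 = ((59206 - (-9948 + (32 + 324 - 3258))) - 25993) - 89199 = ((59206 - (-9948 - 2902)) - 25993) - 89199 = ((59206 - 1*(-12850)) - 25993) - 89199 = ((59206 + 12850) - 25993) - 89199 = (72056 - 25993) - 89199 = 46063 - 89199 = -43136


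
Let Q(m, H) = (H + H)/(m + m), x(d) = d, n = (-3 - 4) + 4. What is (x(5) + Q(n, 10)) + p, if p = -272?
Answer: -811/3 ≈ -270.33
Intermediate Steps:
n = -3 (n = -7 + 4 = -3)
Q(m, H) = H/m (Q(m, H) = (2*H)/((2*m)) = (2*H)*(1/(2*m)) = H/m)
(x(5) + Q(n, 10)) + p = (5 + 10/(-3)) - 272 = (5 + 10*(-⅓)) - 272 = (5 - 10/3) - 272 = 5/3 - 272 = -811/3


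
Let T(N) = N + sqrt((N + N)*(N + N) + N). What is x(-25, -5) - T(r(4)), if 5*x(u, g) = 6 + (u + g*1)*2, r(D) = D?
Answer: -74/5 - 2*sqrt(17) ≈ -23.046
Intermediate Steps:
T(N) = N + sqrt(N + 4*N**2) (T(N) = N + sqrt((2*N)*(2*N) + N) = N + sqrt(4*N**2 + N) = N + sqrt(N + 4*N**2))
x(u, g) = 6/5 + 2*g/5 + 2*u/5 (x(u, g) = (6 + (u + g*1)*2)/5 = (6 + (u + g)*2)/5 = (6 + (g + u)*2)/5 = (6 + (2*g + 2*u))/5 = (6 + 2*g + 2*u)/5 = 6/5 + 2*g/5 + 2*u/5)
x(-25, -5) - T(r(4)) = (6/5 + (2/5)*(-5) + (2/5)*(-25)) - (4 + sqrt(4*(1 + 4*4))) = (6/5 - 2 - 10) - (4 + sqrt(4*(1 + 16))) = -54/5 - (4 + sqrt(4*17)) = -54/5 - (4 + sqrt(68)) = -54/5 - (4 + 2*sqrt(17)) = -54/5 + (-4 - 2*sqrt(17)) = -74/5 - 2*sqrt(17)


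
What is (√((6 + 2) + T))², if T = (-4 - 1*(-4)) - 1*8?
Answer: 0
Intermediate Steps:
T = -8 (T = (-4 + 4) - 8 = 0 - 8 = -8)
(√((6 + 2) + T))² = (√((6 + 2) - 8))² = (√(8 - 8))² = (√0)² = 0² = 0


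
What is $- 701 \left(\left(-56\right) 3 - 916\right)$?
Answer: $759884$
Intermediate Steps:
$- 701 \left(\left(-56\right) 3 - 916\right) = - 701 \left(-168 - 916\right) = \left(-701\right) \left(-1084\right) = 759884$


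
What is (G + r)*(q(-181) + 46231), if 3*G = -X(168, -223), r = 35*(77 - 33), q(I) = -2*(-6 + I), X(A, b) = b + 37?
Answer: 74661210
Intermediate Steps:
X(A, b) = 37 + b
q(I) = 12 - 2*I
r = 1540 (r = 35*44 = 1540)
G = 62 (G = (-(37 - 223))/3 = (-1*(-186))/3 = (1/3)*186 = 62)
(G + r)*(q(-181) + 46231) = (62 + 1540)*((12 - 2*(-181)) + 46231) = 1602*((12 + 362) + 46231) = 1602*(374 + 46231) = 1602*46605 = 74661210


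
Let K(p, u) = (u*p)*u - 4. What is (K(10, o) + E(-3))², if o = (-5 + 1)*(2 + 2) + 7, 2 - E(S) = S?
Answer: 657721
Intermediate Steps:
E(S) = 2 - S
o = -9 (o = -4*4 + 7 = -16 + 7 = -9)
K(p, u) = -4 + p*u² (K(p, u) = (p*u)*u - 4 = p*u² - 4 = -4 + p*u²)
(K(10, o) + E(-3))² = ((-4 + 10*(-9)²) + (2 - 1*(-3)))² = ((-4 + 10*81) + (2 + 3))² = ((-4 + 810) + 5)² = (806 + 5)² = 811² = 657721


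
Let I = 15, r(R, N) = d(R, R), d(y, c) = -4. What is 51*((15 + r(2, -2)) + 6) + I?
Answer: 882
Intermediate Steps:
r(R, N) = -4
51*((15 + r(2, -2)) + 6) + I = 51*((15 - 4) + 6) + 15 = 51*(11 + 6) + 15 = 51*17 + 15 = 867 + 15 = 882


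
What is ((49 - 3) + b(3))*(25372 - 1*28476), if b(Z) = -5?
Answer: -127264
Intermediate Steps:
((49 - 3) + b(3))*(25372 - 1*28476) = ((49 - 3) - 5)*(25372 - 1*28476) = (46 - 5)*(25372 - 28476) = 41*(-3104) = -127264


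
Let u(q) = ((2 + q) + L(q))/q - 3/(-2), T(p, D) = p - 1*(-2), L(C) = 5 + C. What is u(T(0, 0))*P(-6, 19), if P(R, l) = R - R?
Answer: 0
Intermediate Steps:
P(R, l) = 0
T(p, D) = 2 + p (T(p, D) = p + 2 = 2 + p)
u(q) = 3/2 + (7 + 2*q)/q (u(q) = ((2 + q) + (5 + q))/q - 3/(-2) = (7 + 2*q)/q - 3*(-½) = (7 + 2*q)/q + 3/2 = 3/2 + (7 + 2*q)/q)
u(T(0, 0))*P(-6, 19) = (7/2 + 7/(2 + 0))*0 = (7/2 + 7/2)*0 = 7*0 = 0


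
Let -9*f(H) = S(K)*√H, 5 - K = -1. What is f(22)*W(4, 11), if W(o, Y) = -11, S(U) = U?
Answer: 22*√22/3 ≈ 34.396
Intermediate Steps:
K = 6 (K = 5 - 1*(-1) = 5 + 1 = 6)
f(H) = -2*√H/3
f(22)*W(4, 11) = -2*√22/3*(-11) = 22*√22/3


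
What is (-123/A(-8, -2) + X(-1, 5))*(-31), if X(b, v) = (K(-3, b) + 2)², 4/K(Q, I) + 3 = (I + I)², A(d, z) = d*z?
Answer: -14043/16 ≈ -877.69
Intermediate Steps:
K(Q, I) = 4/(-3 + 4*I²) (K(Q, I) = 4/(-3 + (I + I)²) = 4/(-3 + (2*I)²) = 4/(-3 + 4*I²))
X(b, v) = (2 + 4/(-3 + 4*b²))² (X(b, v) = (4/(-3 + 4*b²) + 2)² = (2 + 4/(-3 + 4*b²))²)
(-123/A(-8, -2) + X(-1, 5))*(-31) = (-123/((-8*(-2))) + 4*(-1 + 4*(-1)²)²/(-3 + 4*(-1)²)²)*(-31) = (-123/16 + 4*(-1 + 4*1)²/(-3 + 4*1)²)*(-31) = (-123*1/16 + 4*(-1 + 4)²/(-3 + 4)²)*(-31) = (-123/16 + 4*3²/1²)*(-31) = (-123/16 + 4*9*1)*(-31) = (-123/16 + 36)*(-31) = (453/16)*(-31) = -14043/16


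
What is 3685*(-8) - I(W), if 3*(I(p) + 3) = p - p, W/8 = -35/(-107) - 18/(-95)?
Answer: -29477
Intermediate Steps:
W = 42008/10165 (W = 8*(-35/(-107) - 18/(-95)) = 8*(-35*(-1/107) - 18*(-1/95)) = 8*(35/107 + 18/95) = 8*(5251/10165) = 42008/10165 ≈ 4.1326)
I(p) = -3 (I(p) = -3 + (p - p)/3 = -3 + (1/3)*0 = -3 + 0 = -3)
3685*(-8) - I(W) = 3685*(-8) - 1*(-3) = -29480 + 3 = -29477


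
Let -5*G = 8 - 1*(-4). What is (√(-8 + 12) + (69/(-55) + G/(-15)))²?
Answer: 62001/75625 ≈ 0.81985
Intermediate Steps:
G = -12/5 (G = -(8 - 1*(-4))/5 = -(8 + 4)/5 = -⅕*12 = -12/5 ≈ -2.4000)
(√(-8 + 12) + (69/(-55) + G/(-15)))² = (√(-8 + 12) + (69/(-55) - 12/5/(-15)))² = (√4 + (69*(-1/55) - 12/5*(-1/15)))² = (2 + (-69/55 + 4/25))² = (2 - 301/275)² = (249/275)² = 62001/75625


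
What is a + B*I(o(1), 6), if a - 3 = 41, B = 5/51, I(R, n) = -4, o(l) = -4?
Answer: 2224/51 ≈ 43.608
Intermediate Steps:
B = 5/51 (B = 5*(1/51) = 5/51 ≈ 0.098039)
a = 44 (a = 3 + 41 = 44)
a + B*I(o(1), 6) = 44 + (5/51)*(-4) = 44 - 20/51 = 2224/51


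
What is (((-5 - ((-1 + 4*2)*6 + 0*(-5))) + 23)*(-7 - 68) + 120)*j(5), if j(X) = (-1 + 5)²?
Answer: 30720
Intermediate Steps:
j(X) = 16 (j(X) = 4² = 16)
(((-5 - ((-1 + 4*2)*6 + 0*(-5))) + 23)*(-7 - 68) + 120)*j(5) = (((-5 - ((-1 + 4*2)*6 + 0*(-5))) + 23)*(-7 - 68) + 120)*16 = (((-5 - ((-1 + 8)*6 + 0)) + 23)*(-75) + 120)*16 = (((-5 - (7*6 + 0)) + 23)*(-75) + 120)*16 = (((-5 - (42 + 0)) + 23)*(-75) + 120)*16 = (((-5 - 1*42) + 23)*(-75) + 120)*16 = (((-5 - 42) + 23)*(-75) + 120)*16 = ((-47 + 23)*(-75) + 120)*16 = (-24*(-75) + 120)*16 = (1800 + 120)*16 = 1920*16 = 30720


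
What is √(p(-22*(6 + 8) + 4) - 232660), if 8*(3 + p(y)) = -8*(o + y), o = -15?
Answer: 6*I*√6454 ≈ 482.02*I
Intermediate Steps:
p(y) = 12 - y (p(y) = -3 + (-8*(-15 + y))/8 = -3 + (120 - 8*y)/8 = -3 + (15 - y) = 12 - y)
√(p(-22*(6 + 8) + 4) - 232660) = √((12 - (-22*(6 + 8) + 4)) - 232660) = √((12 - (-22*14 + 4)) - 232660) = √((12 - (-308 + 4)) - 232660) = √((12 - 1*(-304)) - 232660) = √((12 + 304) - 232660) = √(316 - 232660) = √(-232344) = 6*I*√6454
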